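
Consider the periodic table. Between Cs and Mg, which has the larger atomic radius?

Cs

Across a period the added protons contract the valence shell; down a group each new principal shell makes the atom larger.
Here both period and group differ, so the two effects have to be weighed against each other.
Cs > Mg: relative to Mg, both the across-period and down-group shifts push Cs's atomic radius up.
For reference (pm): Mg 139, Cs 232.
So Cs has the larger atomic radius (Cs > Mg).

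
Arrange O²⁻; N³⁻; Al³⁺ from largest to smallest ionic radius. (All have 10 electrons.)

N³⁻, O²⁻, Al³⁺

All of these have 10 electrons, so size is governed by nuclear charge alone: the more protons, the stronger the pull on the same electron cloud, and the smaller the ion.
Nuclear charges: Al³⁺ (Z=13), O²⁻ (Z=8), N³⁻ (Z=7).
Largest to smallest: N³⁻ > O²⁻ > Al³⁺.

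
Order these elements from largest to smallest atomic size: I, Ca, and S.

S is in period 3, group 16; Ca is in period 4, group 2; I is in period 5, group 17.
Moving right in a period, electrons are added to the same shell under a stronger nuclear pull, so atoms get smaller; moving down, a new shell is opened and atoms get larger.
Here both period and group differ, so the two effects have to be weighed against each other.
I > S: the two effects oppose for this pair; the down-group effect wins (133 vs 103 pm).
Ca > I: period and group pull opposite ways; the across-period shift dominates (171 vs 133 pm).
Tabulated atomic radius (pm): S 103, Ca 171, I 133.
So from largest to smallest: Ca > I > S.

Ca > I > S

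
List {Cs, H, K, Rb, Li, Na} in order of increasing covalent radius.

Moving right in a period, electrons are added to the same shell under a stronger nuclear pull, so atoms get smaller; moving down, a new shell is opened and atoms get larger.
All are in group 1, so atomic radius increases down the group.
So from smallest to largest: H < Li < Na < K < Rb < Cs.

H < Li < Na < K < Rb < Cs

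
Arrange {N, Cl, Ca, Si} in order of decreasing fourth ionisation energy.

N > Ca > Cl > Si

After 3 electrons have been removed, what remains? N³⁺ still has 2 valence electrons; Cl³⁺ still has 4 valence electrons; Ca³⁺ is already 1 electron into the core; Si³⁺ still has 1 valence electron.
Usually core removal costs more than valence removal, but here the competition is close: a tightly held n=2 valence electron can cost more to remove than an n=3 core electron, so the actual values have to decide it.
Valence configurations: N³⁺ [He]2s², Cl³⁺ [Ne]3s²3p², Si³⁺ [Ne]3s¹.
The numbers (kJ/mol): N 7475, Cl 5159, Ca 6491, Si 4356.
Hence IE_4: Si < Cl < Ca < N.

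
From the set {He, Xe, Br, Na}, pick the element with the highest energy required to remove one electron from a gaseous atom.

He

IE₁ increases left→right with effective nuclear charge and decreases top→bottom as the valence shell moves farther out.
Here both period and group differ, so the two effects have to be weighed against each other.
Br > Na: period and group pull opposite ways; the across-period shift dominates (1140 vs 496 kJ/mol).
Xe > Br: the two effects oppose for this pair; the across-period effect wins (1170 vs 1140 kJ/mol).
He > Xe: He sits above Xe in group 18, so the down-group effect alone puts He higher.
Tabulated first ionization energy (kJ/mol): He 2372, Na 496, Br 1140, Xe 1170.
The highest energy required to remove one electron from a gaseous atom among these belongs to He.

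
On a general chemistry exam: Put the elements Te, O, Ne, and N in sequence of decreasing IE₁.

N is in period 2, group 15; O is in period 2, group 16; Ne is in period 2, group 18; Te is in period 5, group 16.
Across a period the outer electron is held more tightly (higher IE₁); down a group it sits in a higher shell, more shielded, and comes off more easily.
These span different periods and groups, so the two trends combine.
O > Te: O sits above Te in group 16, so the down-group effect alone puts O higher.
N > O: this pair runs against the simple trend — see the exception note.
Ne > N: both are in period 2; the period trend gives Ne the larger value.
Note the exception: N has a higher first ionization energy than O, contrary to the simple trend — pairing an electron in O's 2p⁴ costs repulsion energy, so O ionizes more easily than half-filled N (2p³).
For reference (kJ/mol): N 1402, O 1314, Ne 2081, Te 869.
So from highest to lowest: Ne > N > O > Te.

Ne > N > O > Te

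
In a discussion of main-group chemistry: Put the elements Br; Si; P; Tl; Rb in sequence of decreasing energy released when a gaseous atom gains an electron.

Br > Si > P > Rb > Tl

Si is in period 3, group 14; P is in period 3, group 15; Br is in period 4, group 17; Rb is in period 5, group 1; Tl is in period 6, group 13.
Electron affinity generally becomes more exothermic across a period toward the halogens and less exothermic down a group.
These span different periods and groups, so the two trends combine.
Rb > Tl: the two effects oppose for this pair; the down-group effect wins (47 vs 19 kJ/mol).
P > Rb: relative to Rb, both the across-period and down-group shifts push P's electron affinity up.
Si > P: this pair runs against the simple trend — see the exception note.
Br > Si: period and group pull opposite ways; the across-period shift dominates (325 vs 134 kJ/mol).
Note the exception: Si has a higher electron affinity than P, contrary to the simple trend — adding an electron to P's half-filled 3p³ is unfavourable, so Si (3p²) has the more exothermic EA.
Tabulated electron affinity (kJ/mol): Si 134, P 72, Br 325, Rb 47, Tl 19.
So from highest to lowest: Br > Si > P > Rb > Tl.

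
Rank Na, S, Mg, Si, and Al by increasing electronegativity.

Na is in period 3, group 1; Mg is in period 3, group 2; Al is in period 3, group 13; Si is in period 3, group 14; S is in period 3, group 16.
Smaller atoms with higher effective nuclear charge are more electronegative.
All lie in period 3, so electronegativity increases left to right.
So from lowest to highest: Na < Mg < Al < Si < S.

Na < Mg < Al < Si < S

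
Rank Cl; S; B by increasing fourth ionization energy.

S, Cl, B

The fourth ionization energy removes an electron from the +3 ion. For each element: Cl³⁺ still has 4 valence electrons; S³⁺ still has 3 valence electrons; B³⁺ is the bare [He] core.
Core electrons are held far more tightly than valence electrons, so B tops the IE_4 order.
Valence configurations: Cl³⁺ [Ne]3s²3p², S³⁺ [Ne]3s²3p¹.
Approximate IE_4 values (kJ/mol): Cl 5159, S 4556, B 25026.
Hence IE_4: S < Cl < B.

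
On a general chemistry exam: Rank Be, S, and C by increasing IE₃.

S < C < Be

The third ionization energy removes an electron from the +2 ion. For each element: Be²⁺ is the bare [He] core; S²⁺ still has 4 valence electrons; C²⁺ still has 2 valence electrons.
Pulling an electron out of a noble-gas core costs far more than removing a remaining valence electron, so Be sits at the high end of IE_3.
Valence configurations: S²⁺ [Ne]3s²3p², C²⁺ [He]2s².
The numbers (kJ/mol): Be 14849, S 3357, C 4620.
Hence IE_3: S < C < Be.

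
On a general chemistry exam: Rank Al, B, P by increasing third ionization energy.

Al, P, B

IE_3 is the cost of taking one more electron from the +2 cation: Al²⁺ still has 1 valence electron; B²⁺ still has 1 valence electron; P²⁺ still has 3 valence electrons.
All are still removing valence electrons, so compare the +2 ions as you would atoms: IE_3 generally rises across a period (higher Z_eff) and falls down a group (larger shell), subject to the usual subshell exceptions.
Valence configurations: Al²⁺ [Ne]3s¹, B²⁺ [He]2s¹, P²⁺ [Ne]3s²3p¹.
Approximate IE_3 values (kJ/mol): Al 2745, B 3660, P 2914.
Hence IE_3: Al < P < B.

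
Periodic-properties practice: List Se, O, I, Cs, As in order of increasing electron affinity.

Cs, As, O, Se, I

Atoms with high Z_eff and room in the valence shell (especially the halogens) have the most exothermic electron affinities.
Neither a single period nor a single group — weigh both effects.
As > Cs: relative to Cs, both the across-period and down-group shifts push As's electron affinity up.
O > As: relative to As, both the across-period and down-group shifts push O's electron affinity up.
Se > O: this pair runs against the simple trend — see the exception note.
I > Se: period and group pull opposite ways; the across-period shift dominates (295 vs 195 kJ/mol).
Note the exception: Se has a higher electron affinity than O, contrary to the simple trend — O's compact 2p subshell gives strong electron–electron repulsion on the added electron.
Approximate values (kJ/mol): O 141, As 78, Se 195, I 295, Cs 46.
So from lowest to highest: Cs < As < O < Se < I.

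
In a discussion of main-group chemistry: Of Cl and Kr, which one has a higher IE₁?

Cl is in period 3, group 17; Kr is in period 4, group 18.
IE₁ increases left→right with effective nuclear charge and decreases top→bottom as the valence shell moves farther out.
A diagonal step moves right (one effect) and down (the opposite effect) at once.
Kr > Cl: the two effects oppose for this pair; the across-period effect wins (1351 vs 1251 kJ/mol).
Tabulated first ionization energy (kJ/mol): Cl 1251, Kr 1351.
So Kr has the higher IE₁ (Kr > Cl).

Kr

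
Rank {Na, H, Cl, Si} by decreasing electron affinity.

Cl > Si > H > Na

EA tends to increase across a period and decrease down a group, though the pattern is less regular than for IE or radius.
Here both period and group differ, so the two effects have to be weighed against each other.
H > Na: H sits above Na in group 1, so the down-group effect alone puts H higher.
Si > H: the two effects oppose for this pair; the across-period effect wins (134 vs 73 kJ/mol).
Cl > Si: both are in period 3; the period trend gives Cl the larger value.
Tabulated electron affinity (kJ/mol): H 73, Na 53, Si 134, Cl 349.
So from highest to lowest: Cl > Si > H > Na.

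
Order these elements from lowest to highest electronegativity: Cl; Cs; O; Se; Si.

Electronegativity increases across a period and decreases down a group, tracking effective nuclear charge and atomic size.
Neither a single period nor a single group — weigh both effects.
Si > Cs: both effects reinforce here, so Si is clearly the higher of the two.
Se > Si: the two effects oppose for this pair; the across-period effect wins (2.55 vs 1.90).
Cl > Se: relative to Se, both the across-period and down-group shifts push Cl's electronegativity up.
O > Cl: period and group pull opposite ways; the down-group shift dominates (3.44 vs 3.16).
Tabulated electronegativity (Pauling): O 3.44, Si 1.90, Cl 3.16, Se 2.55, Cs 0.79.
So from lowest to highest: Cs < Si < Se < Cl < O.

Cs, Si, Se, Cl, O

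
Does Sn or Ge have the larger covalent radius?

Ge is in period 4, group 14; Sn is in period 5, group 14.
Radius decreases left→right (rising Z_eff, same n) and increases top→bottom (higher n).
All are in group 14, so atomic radius increases down the group.
So Sn has the larger covalent radius (Sn > Ge).

Sn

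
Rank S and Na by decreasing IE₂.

Na > S

Consider each +1 ion: S⁺ still has 5 valence electrons; Na⁺ is the bare [Ne] core.
Breaking into a closed-shell core is much more expensive than removing a leftover valence electron — Na has the largest IE_2 here.
Approximate IE_2 values (kJ/mol): S 2252, Na 4562.
So the second ionization energies run S < Na.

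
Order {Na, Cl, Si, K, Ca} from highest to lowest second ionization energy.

The second ionization energy removes an electron from the +1 ion. For each element: Na⁺ is the bare [Ne] core; Cl⁺ still has 6 valence electrons; Si⁺ still has 3 valence electrons; K⁺ is the bare [Ar] core; Ca⁺ still has 1 valence electron.
Core electrons are held far more tightly than valence electrons, so K and Na top the IE_2 order.
Valence configurations: Cl⁺ [Ne]3s²3p⁴, Si⁺ [Ne]3s²3p¹, Ca⁺ [Ar]4s¹.
Approximate IE_2 values (kJ/mol): Na 4562, Cl 2298, Si 1577, K 3052, Ca 1145.
So the second ionization energies run Ca < Si < Cl < K < Na.

Na > K > Cl > Si > Ca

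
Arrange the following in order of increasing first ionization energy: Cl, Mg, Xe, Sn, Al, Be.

Be is in period 2, group 2; Mg is in period 3, group 2; Al is in period 3, group 13; Cl is in period 3, group 17; Sn is in period 5, group 14; Xe is in period 5, group 18.
IE₁ increases left→right with effective nuclear charge and decreases top→bottom as the valence shell moves farther out.
These span different periods and groups, so the two trends combine.
Sn > Al: period and group pull opposite ways; the across-period shift dominates (709 vs 578 kJ/mol).
Mg > Sn: the two effects oppose for this pair; the down-group effect wins (738 vs 709 kJ/mol).
Be > Mg: Be sits above Mg in group 2, so the down-group effect alone puts Be higher.
Xe > Be: the two effects oppose for this pair; the across-period effect wins (1170 vs 900 kJ/mol).
Cl > Xe: period and group pull opposite ways; the down-group shift dominates (1251 vs 1170 kJ/mol).
Note the exception: Mg has a higher first ionization energy than Al, contrary to the simple trend — Al's single 3p electron is easier to remove than one from Mg's filled 3s².
For reference (kJ/mol): Be 900, Mg 738, Al 578, Cl 1251, Sn 709, Xe 1170.
So from lowest to highest: Al < Sn < Mg < Be < Xe < Cl.

Al, Sn, Mg, Be, Xe, Cl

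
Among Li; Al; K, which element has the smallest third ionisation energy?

Consider each +2 ion: Li²⁺ is already 1 electron into the core; Al²⁺ still has 1 valence electron; K²⁺ is already 1 electron into the core.
Core electrons are held far more tightly than valence electrons, so K and Li top the IE_3 order.
Tabulated IE_3 (kJ/mol): Li 11815, Al 2745, K 4420.
Putting it together, IE_3: Al < K < Li.

Al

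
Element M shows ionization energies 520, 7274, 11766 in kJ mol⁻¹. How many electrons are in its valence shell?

Look for the largest jump between consecutive ionization energies: IE2/IE1 ≈ 14.0, far larger than any earlier ratio.
That jump marks the point where a core electron is being removed. So the atom has 1 valence electron.

1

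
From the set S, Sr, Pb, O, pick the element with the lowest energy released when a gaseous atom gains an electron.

O is in period 2, group 16; S is in period 3, group 16; Sr is in period 5, group 2; Pb is in period 6, group 14.
Adding an electron releases more energy for atoms nearer the top right (short of the noble gases).
These span different periods and groups, so the two trends combine.
Pb > Sr: the two effects oppose for this pair; the across-period effect wins (35 vs 5 kJ/mol).
O > Pb: relative to Pb, both the across-period and down-group shifts push O's electron affinity up.
S > O: this pair runs against the simple trend — see the exception note.
Note the exception: S has a higher electron affinity than O, contrary to the simple trend — the compact 2p subshell of O repels the added electron more than S's larger 3p does.
For reference (kJ/mol): O 141, S 200, Sr 5, Pb 35.
The lowest energy released when a gaseous atom gains an electron among these belongs to Sr.

Sr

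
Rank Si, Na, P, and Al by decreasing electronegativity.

P > Si > Al > Na

Na is in period 3, group 1; Al is in period 3, group 13; Si is in period 3, group 14; P is in period 3, group 15.
EN rises left→right (higher Z_eff, smaller atoms) and falls top→bottom (larger, more shielded atoms).
All lie in period 3, so electronegativity increases left to right.
So from highest to lowest: P > Si > Al > Na.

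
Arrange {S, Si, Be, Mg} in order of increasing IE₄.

Si < S < Mg < Be

Consider each +3 ion: S³⁺ still has 3 valence electrons; Si³⁺ still has 1 valence electron; Be³⁺ is already 1 electron into the core; Mg³⁺ is already 1 electron into the core.
Breaking into a closed-shell core is much more expensive than removing a leftover valence electron — Mg and Be have the largest IE_4 here.
Valence configurations: S³⁺ [Ne]3s²3p¹, Si³⁺ [Ne]3s¹.
Approximate IE_4 values (kJ/mol): S 4556, Si 4356, Be 21007, Mg 10543.
Putting it together, IE_4: Si < S < Mg < Be.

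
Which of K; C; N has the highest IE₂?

K

IE_2 is the cost of taking one more electron from the +1 cation: K⁺ is the bare [Ar] core; C⁺ still has 3 valence electrons; N⁺ still has 4 valence electrons.
Core electrons are held far more tightly than valence electrons, so K tops the IE_2 order.
Valence configurations: C⁺ [He]2s²2p¹, N⁺ [He]2s²2p².
Approximate IE_2 values (kJ/mol): K 3052, C 2353, N 2856.
So the second ionization energies run C < N < K.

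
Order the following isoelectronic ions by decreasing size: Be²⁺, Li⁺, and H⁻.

All of these have 2 electrons, so size is governed by nuclear charge alone: the more protons, the stronger the pull on the same electron cloud, and the smaller the ion.
Nuclear charges: Be²⁺ (Z=4), Li⁺ (Z=3), H⁻ (Z=1).
Largest to smallest: H⁻ > Li⁺ > Be²⁺.

H⁻, Li⁺, Be²⁺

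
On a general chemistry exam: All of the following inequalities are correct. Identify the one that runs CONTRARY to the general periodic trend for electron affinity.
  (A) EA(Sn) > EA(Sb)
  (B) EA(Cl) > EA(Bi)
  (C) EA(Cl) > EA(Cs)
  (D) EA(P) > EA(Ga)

(A)

The general trend: electron affinity increases across a period and decreases down a group.
(A) Sn (period 5, group 14) vs Sb (period 5, group 15): the stated order contradicts the simple trend.
(B) Cl (period 3, group 17) vs Bi (period 6, group 15): the stated order agrees with the simple trend.
(C) Cl (period 3, group 17) vs Cs (period 6, group 1): the stated order agrees with the simple trend.
(D) P (period 3, group 15) vs Ga (period 4, group 13): the stated order agrees with the simple trend.
The exception is (A): adding an electron to Sb's half-filled 5p³ is unfavourable, so Sn has the more exothermic EA.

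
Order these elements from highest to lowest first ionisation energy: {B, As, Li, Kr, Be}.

Kr > As > Be > B > Li

Li is in period 2, group 1; Be is in period 2, group 2; B is in period 2, group 13; As is in period 4, group 15; Kr is in period 4, group 18.
Removing the outermost electron gets harder across a period and easier down a group.
Neither a single period nor a single group — weigh both effects.
B > Li: both are in period 2; the period trend gives B the larger value.
Be > B: this pair runs against the simple trend — see the exception note.
As > Be: the two effects oppose for this pair; the across-period effect wins (947 vs 900 kJ/mol).
Kr > As: both are in period 4; the period trend gives Kr the larger value.
Note the exception: Be has a higher first ionization energy than B, contrary to the simple trend — removing B's lone 2p electron is easier than breaking Be's filled 2s².
Approximate values (kJ/mol): Li 520, Be 900, B 801, As 947, Kr 1351.
So from highest to lowest: Kr > As > Be > B > Li.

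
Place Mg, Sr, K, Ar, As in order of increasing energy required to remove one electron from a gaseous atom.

K, Sr, Mg, As, Ar

Mg is in period 3, group 2; Ar is in period 3, group 18; K is in period 4, group 1; As is in period 4, group 15; Sr is in period 5, group 2.
First ionization energy rises across a period (greater Z_eff holds electrons more tightly) and falls down a group (valence electrons are farther from the nucleus).
These span different periods and groups, so the two trends combine.
Sr > K: the two effects oppose for this pair; the across-period effect wins (550 vs 419 kJ/mol).
Mg > Sr: Mg sits above Sr in group 2, so the down-group effect alone puts Mg higher.
As > Mg: period and group pull opposite ways; the across-period shift dominates (947 vs 738 kJ/mol).
Ar > As: both effects reinforce here, so Ar is clearly the higher of the two.
For reference (kJ/mol): Mg 738, Ar 1521, K 419, As 947, Sr 550.
So from lowest to highest: K < Sr < Mg < As < Ar.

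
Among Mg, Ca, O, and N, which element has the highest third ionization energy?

Consider each +2 ion: Mg²⁺ is the bare [Ne] core; Ca²⁺ is the bare [Ar] core; O²⁺ still has 4 valence electrons; N²⁺ still has 3 valence electrons.
Usually core removal costs more than valence removal, but here the competition is close: a tightly held n=2 valence electron can cost more to remove than an n=3 core electron, so the actual values have to decide it.
Valence configurations: O²⁺ [He]2s²2p², N²⁺ [He]2s²2p¹.
Approximate IE_3 values (kJ/mol): Mg 7733, Ca 4912, O 5300, N 4578.
Hence IE_3: N < Ca < O < Mg.

Mg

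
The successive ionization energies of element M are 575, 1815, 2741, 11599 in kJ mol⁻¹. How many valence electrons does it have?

3

Look for the largest jump between consecutive ionization energies: IE4/IE3 ≈ 4.2, far larger than any earlier ratio.
That jump marks the point where a core electron is being removed. So the atom has 3 valence electrons.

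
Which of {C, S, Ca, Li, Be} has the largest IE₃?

After 2 electrons have been removed, what remains? C²⁺ still has 2 valence electrons; S²⁺ still has 4 valence electrons; Ca²⁺ is the bare [Ar] core; Li²⁺ is already 1 electron into the core; Be²⁺ is the bare [He] core.
Breaking into a closed-shell core is much more expensive than removing a leftover valence electron — Ca, Li and Be have the largest IE_3 here.
Valence configurations: C²⁺ [He]2s², S²⁺ [Ne]3s²3p².
Tabulated IE_3 (kJ/mol): C 4620, S 3357, Ca 4912, Li 11815, Be 14849.
So the third ionization energies run S < C < Ca < Li < Be.

Be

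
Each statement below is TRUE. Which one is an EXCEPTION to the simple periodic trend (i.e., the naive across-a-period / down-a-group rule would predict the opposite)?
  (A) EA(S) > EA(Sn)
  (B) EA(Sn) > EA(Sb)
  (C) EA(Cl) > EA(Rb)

(B)

The general trend: electron affinity increases across a period and decreases down a group.
(A) S (period 3, group 16) vs Sn (period 5, group 14): the stated order agrees with the simple trend.
(B) Sn (period 5, group 14) vs Sb (period 5, group 15): the stated order contradicts the simple trend.
(C) Cl (period 3, group 17) vs Rb (period 5, group 1): the stated order agrees with the simple trend.
The exception is (B): adding an electron to Sb's half-filled 5p³ is unfavourable, so Sn has the more exothermic EA.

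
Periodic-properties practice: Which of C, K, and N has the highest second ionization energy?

K

After 1 electron has been removed, what remains? C⁺ still has 3 valence electrons; K⁺ is the bare [Ar] core; N⁺ still has 4 valence electrons.
Pulling an electron out of a noble-gas core costs far more than removing a remaining valence electron, so K sits at the high end of IE_2.
Valence configurations: C⁺ [He]2s²2p¹, N⁺ [He]2s²2p².
Approximate IE_2 values (kJ/mol): C 2353, K 3052, N 2856.
So the second ionization energies run C < N < K.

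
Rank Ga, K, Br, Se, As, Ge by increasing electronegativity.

Atoms toward the upper right of the periodic table pull bonding electrons most strongly.
All lie in period 4, so electronegativity increases left to right.
So from lowest to highest: K < Ga < Ge < As < Se < Br.

K < Ga < Ge < As < Se < Br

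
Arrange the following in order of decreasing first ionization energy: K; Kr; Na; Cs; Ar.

Ar > Kr > Na > K > Cs

Na is in period 3, group 1; Ar is in period 3, group 18; K is in period 4, group 1; Kr is in period 4, group 18; Cs is in period 6, group 1.
Across a period the outer electron is held more tightly (higher IE₁); down a group it sits in a higher shell, more shielded, and comes off more easily.
These span different periods and groups, so the two trends combine.
K > Cs: K sits above Cs in group 1, so the down-group effect alone puts K higher.
Na > K: Na sits above K in group 1, so the down-group effect alone puts Na higher.
Kr > Na: the two effects oppose for this pair; the across-period effect wins (1351 vs 496 kJ/mol).
Ar > Kr: they share group 18; the group trend gives Ar the larger value.
Approximate values (kJ/mol): Na 496, Ar 1521, K 419, Kr 1351, Cs 376.
So from highest to lowest: Ar > Kr > Na > K > Cs.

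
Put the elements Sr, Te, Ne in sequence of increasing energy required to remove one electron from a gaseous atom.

Sr < Te < Ne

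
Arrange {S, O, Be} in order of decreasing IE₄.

The fourth ionization energy removes an electron from the +3 ion. For each element: S³⁺ still has 3 valence electrons; O³⁺ still has 3 valence electrons; Be³⁺ is already 1 electron into the core.
Breaking into a closed-shell core is much more expensive than removing a leftover valence electron — Be has the largest IE_4 here.
Valence configurations: S³⁺ [Ne]3s²3p¹, O³⁺ [He]2s²2p¹.
The numbers (kJ/mol): S 4556, O 7469, Be 21007.
Hence IE_4: S < O < Be.

Be > O > S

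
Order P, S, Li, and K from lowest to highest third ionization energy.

After 2 electrons have been removed, what remains? P²⁺ still has 3 valence electrons; S²⁺ still has 4 valence electrons; Li²⁺ is already 1 electron into the core; K²⁺ is already 1 electron into the core.
Pulling an electron out of a noble-gas core costs far more than removing a remaining valence electron, so K and Li sit at the high end of IE_3.
Valence configurations: P²⁺ [Ne]3s²3p¹, S²⁺ [Ne]3s²3p².
Tabulated IE_3 (kJ/mol): P 2914, S 3357, Li 11815, K 4420.
Overall IE_3 order: P < S < K < Li.

P < S < K < Li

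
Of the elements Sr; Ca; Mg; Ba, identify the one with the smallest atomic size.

Mg

Radius decreases left→right (rising Z_eff, same n) and increases top→bottom (higher n).
All are in group 2, so atomic radius increases down the group.
The smallest atomic size among these belongs to Mg.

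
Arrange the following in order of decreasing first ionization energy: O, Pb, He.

He, O, Pb

IE₁ increases left→right with effective nuclear charge and decreases top→bottom as the valence shell moves farther out.
Neither a single period nor a single group — weigh both effects.
O > Pb: relative to Pb, both the across-period and down-group shifts push O's first ionization energy up.
He > O: both effects reinforce here, so He is clearly the higher of the two.
For reference (kJ/mol): He 2372, O 1314, Pb 716.
So from highest to lowest: He > O > Pb.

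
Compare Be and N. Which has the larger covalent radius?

Moving right in a period, electrons are added to the same shell under a stronger nuclear pull, so atoms get smaller; moving down, a new shell is opened and atoms get larger.
All lie in period 2, so atomic radius increases right to left.
So Be has the larger covalent radius (Be > N).

Be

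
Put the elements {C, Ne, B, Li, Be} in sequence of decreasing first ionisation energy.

Ne > C > Be > B > Li

Removing the outermost electron gets harder across a period and easier down a group.
All lie in period 2; the across-period trend (first ionization energy increases left to right) applies, with the exception below.
Note the exception: Be has a higher first ionization energy than B, contrary to the simple trend — removing B's lone 2p electron is easier than breaking Be's filled 2s².
For reference (kJ/mol): Li 520, Be 900, B 801, C 1086, Ne 2081.
So from highest to lowest: Ne > C > Be > B > Li.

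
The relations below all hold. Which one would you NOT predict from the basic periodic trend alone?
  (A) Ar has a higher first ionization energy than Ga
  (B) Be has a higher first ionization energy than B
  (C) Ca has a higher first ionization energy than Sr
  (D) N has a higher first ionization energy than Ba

The general trend: first ionization energy increases across a period and decreases down a group.
(A) Ar (period 3, group 18) vs Ga (period 4, group 13): the stated order agrees with the simple trend.
(B) Be (period 2, group 2) vs B (period 2, group 13): the stated order contradicts the simple trend.
(C) Ca (period 4, group 2) vs Sr (period 5, group 2): the stated order agrees with the simple trend.
(D) N (period 2, group 15) vs Ba (period 6, group 2): the stated order agrees with the simple trend.
The exception is (B): removing B's lone 2p electron is easier than breaking Be's filled 2s².

(B)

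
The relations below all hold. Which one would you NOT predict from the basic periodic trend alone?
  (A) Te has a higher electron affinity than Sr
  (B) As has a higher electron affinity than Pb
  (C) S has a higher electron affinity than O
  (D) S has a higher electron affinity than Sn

(C)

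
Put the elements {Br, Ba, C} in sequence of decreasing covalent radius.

Ba > Br > C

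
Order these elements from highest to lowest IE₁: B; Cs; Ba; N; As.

B is in period 2, group 13; N is in period 2, group 15; As is in period 4, group 15; Cs is in period 6, group 1; Ba is in period 6, group 2.
IE₁ increases left→right with effective nuclear charge and decreases top→bottom as the valence shell moves farther out.
Here both period and group differ, so the two effects have to be weighed against each other.
Ba > Cs: both are in period 6; the period trend gives Ba the larger value.
B > Ba: relative to Ba, both the across-period and down-group shifts push B's first ionization energy up.
As > B: the two effects oppose for this pair; the across-period effect wins (947 vs 801 kJ/mol).
N > As: they share group 15; the group trend gives N the larger value.
Approximate values (kJ/mol): B 801, N 1402, As 947, Cs 376, Ba 503.
So from highest to lowest: N > As > B > Ba > Cs.

N > As > B > Ba > Cs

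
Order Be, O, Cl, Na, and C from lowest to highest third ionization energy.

The third ionization energy removes an electron from the +2 ion. For each element: Be²⁺ is the bare [He] core; O²⁺ still has 4 valence electrons; Cl²⁺ still has 5 valence electrons; Na²⁺ is already 1 electron into the core; C²⁺ still has 2 valence electrons.
Pulling an electron out of a noble-gas core costs far more than removing a remaining valence electron, so Na and Be sit at the high end of IE_3.
Valence configurations: O²⁺ [He]2s²2p², Cl²⁺ [Ne]3s²3p³, C²⁺ [He]2s².
Tabulated IE_3 (kJ/mol): Be 14849, O 5300, Cl 3822, Na 6910, C 4620.
Hence IE_3: Cl < C < O < Na < Be.

Cl < C < O < Na < Be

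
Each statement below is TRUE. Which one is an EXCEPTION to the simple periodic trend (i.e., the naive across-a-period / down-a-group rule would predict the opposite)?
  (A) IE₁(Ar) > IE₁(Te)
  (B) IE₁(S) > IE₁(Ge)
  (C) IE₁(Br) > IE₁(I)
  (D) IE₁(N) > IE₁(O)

The general trend: first ionisation energy increases across a period and decreases down a group.
(A) Ar (period 3, group 18) vs Te (period 5, group 16): the stated order agrees with the simple trend.
(B) S (period 3, group 16) vs Ge (period 4, group 14): the stated order agrees with the simple trend.
(C) Br (period 4, group 17) vs I (period 5, group 17): the stated order agrees with the simple trend.
(D) N (period 2, group 15) vs O (period 2, group 16): the stated order contradicts the simple trend.
The exception is (D): pairing an electron in O's 2p⁴ costs repulsion energy, so O ionizes more easily than half-filled N (2p³).

(D)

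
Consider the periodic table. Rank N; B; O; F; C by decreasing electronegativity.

B is in period 2, group 13; C is in period 2, group 14; N is in period 2, group 15; O is in period 2, group 16; F is in period 2, group 17.
EN rises left→right (higher Z_eff, smaller atoms) and falls top→bottom (larger, more shielded atoms).
All lie in period 2, so electronegativity increases left to right.
So from highest to lowest: F > O > N > C > B.

F > O > N > C > B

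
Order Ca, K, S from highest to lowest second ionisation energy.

The second ionization energy removes an electron from the +1 ion. For each element: Ca⁺ still has 1 valence electron; K⁺ is the bare [Ar] core; S⁺ still has 5 valence electrons.
Breaking into a closed-shell core is much more expensive than removing a leftover valence electron — K has the largest IE_2 here.
Valence configurations: Ca⁺ [Ar]4s¹, S⁺ [Ne]3s²3p³.
Tabulated IE_2 (kJ/mol): Ca 1145, K 3052, S 2252.
Hence IE_2: Ca < S < K.

K > S > Ca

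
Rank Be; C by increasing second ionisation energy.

After 1 electron has been removed, what remains? Be⁺ still has 1 valence electron; C⁺ still has 3 valence electrons.
All are still removing valence electrons, so compare the +1 ions as you would atoms: IE_2 generally rises across a period (higher Z_eff) and falls down a group (larger shell), subject to the usual subshell exceptions.
Valence configurations: Be⁺ [He]2s¹, C⁺ [He]2s²2p¹.
The numbers (kJ/mol): Be 1757, C 2353.
Hence IE_2: Be < C.

Be < C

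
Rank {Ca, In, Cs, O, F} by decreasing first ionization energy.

F, O, Ca, In, Cs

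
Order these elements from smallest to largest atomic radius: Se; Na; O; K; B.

O < B < Se < Na < K

B is in period 2, group 13; O is in period 2, group 16; Na is in period 3, group 1; K is in period 4, group 1; Se is in period 4, group 16.
Radius decreases left→right (rising Z_eff, same n) and increases top→bottom (higher n).
Here both period and group differ, so the two effects have to be weighed against each other.
B > O: both are in period 2; the period trend gives B the larger value.
Se > B: period and group pull opposite ways; the down-group shift dominates (116 vs 85 pm).
Na > Se: period and group pull opposite ways; the across-period shift dominates (155 vs 116 pm).
K > Na: they share group 1; the group trend gives K the larger value.
For reference (pm): B 85, O 63, Na 155, K 196, Se 116.
So from smallest to largest: O < B < Se < Na < K.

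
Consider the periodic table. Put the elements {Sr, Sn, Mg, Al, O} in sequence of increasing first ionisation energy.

Sr < Al < Sn < Mg < O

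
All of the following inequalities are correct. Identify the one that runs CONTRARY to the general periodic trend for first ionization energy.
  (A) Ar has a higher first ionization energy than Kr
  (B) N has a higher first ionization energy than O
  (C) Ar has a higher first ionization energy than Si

(B)

The general trend: first ionization energy increases across a period and decreases down a group.
(A) Ar (period 3, group 18) vs Kr (period 4, group 18): the stated order agrees with the simple trend.
(B) N (period 2, group 15) vs O (period 2, group 16): the stated order contradicts the simple trend.
(C) Ar (period 3, group 18) vs Si (period 3, group 14): the stated order agrees with the simple trend.
The exception is (B): pairing an electron in O's 2p⁴ costs repulsion energy, so O ionizes more easily than half-filled N (2p³).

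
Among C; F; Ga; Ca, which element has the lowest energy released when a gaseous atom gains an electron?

Ca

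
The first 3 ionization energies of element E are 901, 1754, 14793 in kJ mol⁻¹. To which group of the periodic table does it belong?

Group 2

Look for the largest jump between consecutive ionization energies: IE3/IE2 ≈ 8.4, far larger than any earlier ratio.
That jump marks the point where a core electron is being removed. So the atom has 2 valence electrons.
A main-group element with 2 valence electrons is in group 2.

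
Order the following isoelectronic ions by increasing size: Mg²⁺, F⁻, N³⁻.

All of these have 10 electrons, so size is governed by nuclear charge alone: the more protons, the stronger the pull on the same electron cloud, and the smaller the ion.
Nuclear charges: Mg²⁺ (Z=12), F⁻ (Z=9), N³⁻ (Z=7).
Smallest to largest: Mg²⁺ < F⁻ < N³⁻.

Mg²⁺, F⁻, N³⁻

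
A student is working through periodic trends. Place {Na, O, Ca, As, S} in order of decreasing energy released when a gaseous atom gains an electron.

S > O > As > Na > Ca

Electron affinity generally becomes more exothermic across a period toward the halogens and less exothermic down a group.
Neither a single period nor a single group — weigh both effects.
Na > Ca: the two effects oppose for this pair; the down-group effect wins (53 vs 2 kJ/mol).
As > Na: the two effects oppose for this pair; the across-period effect wins (78 vs 53 kJ/mol).
O > As: both effects reinforce here, so O is clearly the higher of the two.
S > O: this pair runs against the simple trend — see the exception note.
Note the exception: S has a higher electron affinity than O, contrary to the simple trend — the compact 2p subshell of O repels the added electron more than S's larger 3p does.
For reference (kJ/mol): O 141, Na 53, S 200, Ca 2, As 78.
So from highest to lowest: S > O > As > Na > Ca.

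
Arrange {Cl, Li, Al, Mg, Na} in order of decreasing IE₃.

After 2 electrons have been removed, what remains? Cl²⁺ still has 5 valence electrons; Li²⁺ is already 1 electron into the core; Al²⁺ still has 1 valence electron; Mg²⁺ is the bare [Ne] core; Na²⁺ is already 1 electron into the core.
Pulling an electron out of a noble-gas core costs far more than removing a remaining valence electron, so Na, Mg and Li sit at the high end of IE_3.
Valence configurations: Cl²⁺ [Ne]3s²3p³, Al²⁺ [Ne]3s¹.
Approximate IE_3 values (kJ/mol): Cl 3822, Li 11815, Al 2745, Mg 7733, Na 6910.
Overall IE_3 order: Al < Cl < Na < Mg < Li.

Li, Mg, Na, Cl, Al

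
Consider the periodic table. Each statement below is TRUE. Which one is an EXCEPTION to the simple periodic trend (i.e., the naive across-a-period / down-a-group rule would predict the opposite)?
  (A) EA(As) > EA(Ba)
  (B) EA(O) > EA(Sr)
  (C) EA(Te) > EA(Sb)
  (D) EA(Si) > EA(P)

The general trend: electron affinity increases across a period and decreases down a group.
(A) As (period 4, group 15) vs Ba (period 6, group 2): the stated order agrees with the simple trend.
(B) O (period 2, group 16) vs Sr (period 5, group 2): the stated order agrees with the simple trend.
(C) Te (period 5, group 16) vs Sb (period 5, group 15): the stated order agrees with the simple trend.
(D) Si (period 3, group 14) vs P (period 3, group 15): the stated order contradicts the simple trend.
The exception is (D): adding an electron to P's half-filled 3p³ is unfavourable, so Si (3p²) has the more exothermic EA.

(D)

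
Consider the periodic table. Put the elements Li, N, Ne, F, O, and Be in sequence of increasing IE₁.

Li < Be < O < N < F < Ne

Li is in period 2, group 1; Be is in period 2, group 2; N is in period 2, group 15; O is in period 2, group 16; F is in period 2, group 17; Ne is in period 2, group 18.
IE₁ increases left→right with effective nuclear charge and decreases top→bottom as the valence shell moves farther out.
All lie in period 2; the across-period trend (first ionization energy increases left to right) applies, with the exception below.
Note the exception: N has a higher first ionization energy than O, contrary to the simple trend — pairing an electron in O's 2p⁴ costs repulsion energy, so O ionizes more easily than half-filled N (2p³).
Approximate values (kJ/mol): Li 520, Be 900, N 1402, O 1314, F 1681, Ne 2081.
So from lowest to highest: Li < Be < O < N < F < Ne.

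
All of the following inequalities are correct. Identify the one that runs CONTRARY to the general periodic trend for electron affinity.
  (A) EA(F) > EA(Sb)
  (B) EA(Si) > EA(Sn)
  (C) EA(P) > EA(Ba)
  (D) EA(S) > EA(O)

(D)

The general trend: electron affinity increases across a period and decreases down a group.
(A) F (period 2, group 17) vs Sb (period 5, group 15): the stated order agrees with the simple trend.
(B) Si (period 3, group 14) vs Sn (period 5, group 14): the stated order agrees with the simple trend.
(C) P (period 3, group 15) vs Ba (period 6, group 2): the stated order agrees with the simple trend.
(D) S (period 3, group 16) vs O (period 2, group 16): the stated order contradicts the simple trend.
The exception is (D): the compact 2p subshell of O repels the added electron more than S's larger 3p does.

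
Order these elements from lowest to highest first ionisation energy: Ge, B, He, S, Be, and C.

Ge < B < Be < S < C < He

He is in period 1, group 18; Be is in period 2, group 2; B is in period 2, group 13; C is in period 2, group 14; S is in period 3, group 16; Ge is in period 4, group 14.
Across a period the outer electron is held more tightly (higher IE₁); down a group it sits in a higher shell, more shielded, and comes off more easily.
These span different periods and groups, so the two trends combine.
B > Ge: period and group pull opposite ways; the down-group shift dominates (801 vs 762 kJ/mol).
Be > B: this pair runs against the simple trend — see the exception note.
S > Be: the two effects oppose for this pair; the across-period effect wins (1000 vs 900 kJ/mol).
C > S: the two effects oppose for this pair; the down-group effect wins (1086 vs 1000 kJ/mol).
He > C: relative to C, both the across-period and down-group shifts push He's first ionization energy up.
Note the exception: Be has a higher first ionization energy than B, contrary to the simple trend — removing B's lone 2p electron is easier than breaking Be's filled 2s².
Tabulated first ionization energy (kJ/mol): He 2372, Be 900, B 801, C 1086, S 1000, Ge 762.
So from lowest to highest: Ge < B < Be < S < C < He.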